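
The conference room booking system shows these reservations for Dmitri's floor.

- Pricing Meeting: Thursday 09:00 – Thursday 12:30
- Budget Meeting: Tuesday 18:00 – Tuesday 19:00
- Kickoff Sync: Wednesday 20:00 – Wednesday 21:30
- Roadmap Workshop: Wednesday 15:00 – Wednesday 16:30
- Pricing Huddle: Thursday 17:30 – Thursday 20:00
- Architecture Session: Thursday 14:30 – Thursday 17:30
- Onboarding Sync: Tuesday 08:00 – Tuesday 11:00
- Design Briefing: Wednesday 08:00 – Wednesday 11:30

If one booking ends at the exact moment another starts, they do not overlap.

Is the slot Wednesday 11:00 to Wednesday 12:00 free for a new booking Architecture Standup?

No — it overlaps Design Briefing

Onboarding Sync: ends Tuesday 11:00 at or before Architecture Standup starts Wednesday 11:00 → clear.
Budget Meeting: ends Tuesday 19:00 at or before Architecture Standup starts Wednesday 11:00 → clear.
Design Briefing: starts Wednesday 08:00 before Architecture Standup ends Wednesday 12:00, and ends Wednesday 11:30 after Architecture Standup starts Wednesday 11:00 → overlap.
Roadmap Workshop: starts Wednesday 15:00 at or after Architecture Standup ends Wednesday 12:00 → clear.
Kickoff Sync: starts Wednesday 20:00 at or after Architecture Standup ends Wednesday 12:00 → clear.
Pricing Meeting: starts Thursday 09:00 at or after Architecture Standup ends Wednesday 12:00 → clear.
Architecture Session: starts Thursday 14:30 at or after Architecture Standup ends Wednesday 12:00 → clear.
Pricing Huddle: starts Thursday 17:30 at or after Architecture Standup ends Wednesday 12:00 → clear.
Architecture Standup overlaps Design Briefing.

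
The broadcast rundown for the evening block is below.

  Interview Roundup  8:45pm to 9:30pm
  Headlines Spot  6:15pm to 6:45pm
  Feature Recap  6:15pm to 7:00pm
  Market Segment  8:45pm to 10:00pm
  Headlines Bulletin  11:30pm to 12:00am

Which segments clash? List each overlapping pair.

Feature Recap & Headlines Spot, Interview Roundup & Market Segment

Two intervals overlap when each starts before the other ends.
Sorted by start: Headlines Spot, Feature Recap, Interview Roundup, Market Segment, Headlines Bulletin.
Feature Recap starts before Headlines Spot ends → Headlines Spot and Feature Recap overlap.
Interview Roundup starts after Headlines Spot ends, so Headlines Spot has no further overlaps.
Interview Roundup starts after Feature Recap ends, so Feature Recap has no further overlaps.
Market Segment starts before Interview Roundup ends → Interview Roundup and Market Segment overlap.
Headlines Bulletin starts after Interview Roundup ends.
Headlines Bulletin starts after Market Segment ends.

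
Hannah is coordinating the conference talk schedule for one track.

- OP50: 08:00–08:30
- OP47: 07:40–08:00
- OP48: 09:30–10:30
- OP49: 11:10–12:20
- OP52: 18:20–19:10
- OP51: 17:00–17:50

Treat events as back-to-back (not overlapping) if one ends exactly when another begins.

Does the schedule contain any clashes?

No

Sorted by start: OP47, OP50, OP48, OP49, OP51, OP52.
OP50 starts exactly when OP47 ends (back-to-back, no overlap), so nothing later overlaps OP47 either.
OP48 starts after OP50 ends, so nothing later overlaps OP50 either.
OP49 starts after OP48 ends, so nothing later overlaps OP48 either.
OP51 starts after OP49 ends, so nothing later overlaps OP49 either.
OP52 starts after OP51 ends.
Every pair is clear; the schedule has no overlaps.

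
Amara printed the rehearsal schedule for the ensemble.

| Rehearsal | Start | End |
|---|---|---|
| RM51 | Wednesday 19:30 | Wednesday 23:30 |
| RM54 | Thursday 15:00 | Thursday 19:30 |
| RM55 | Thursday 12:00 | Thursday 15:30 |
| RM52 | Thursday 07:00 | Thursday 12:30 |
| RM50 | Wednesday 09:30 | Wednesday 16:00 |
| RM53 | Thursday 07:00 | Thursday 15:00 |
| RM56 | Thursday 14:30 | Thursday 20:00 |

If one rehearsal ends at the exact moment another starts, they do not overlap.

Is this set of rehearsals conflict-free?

Sorted by start: RM50, RM51, RM52, RM53, RM55, RM56, RM54.
RM51 starts after RM50 ends, so nothing later overlaps RM50 either.
RM52 starts after RM51 ends, so nothing later overlaps RM51 either.
RM53 starts before RM52 ends → RM52 and RM53 overlap.
That's a conflict, so the schedule is not conflict-free.

No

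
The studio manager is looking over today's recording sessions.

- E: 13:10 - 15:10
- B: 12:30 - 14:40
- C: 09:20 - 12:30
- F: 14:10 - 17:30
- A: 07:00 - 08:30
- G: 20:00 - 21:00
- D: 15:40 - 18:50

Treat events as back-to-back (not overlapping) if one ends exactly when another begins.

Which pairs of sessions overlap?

B & E, B & F, D & F, E & F

Sorted by start: A, C, B, E, F, D, G.
C starts after A ends — done with A.
B starts exactly when C ends (back-to-back, no overlap) — done with C.
E starts before B ends → B and E overlap.
F starts before B ends → B and F overlap.
D starts after B ends — done with B.
F starts before E ends → E and F overlap.
D starts after E ends — done with E.
D starts before F ends → F and D overlap.
G starts after F ends.
G starts after D ends.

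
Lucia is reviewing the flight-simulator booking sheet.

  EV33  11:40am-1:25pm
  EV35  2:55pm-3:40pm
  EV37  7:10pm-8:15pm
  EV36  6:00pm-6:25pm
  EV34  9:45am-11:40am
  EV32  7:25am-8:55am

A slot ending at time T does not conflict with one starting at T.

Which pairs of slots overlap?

no conflicts

Sorted by start: EV32, EV34, EV33, EV35, EV36, EV37.
EV34 starts after EV32 ends, so nothing later overlaps EV32 either.
EV33 starts exactly when EV34 ends (back-to-back, no overlap), so nothing later overlaps EV34 either.
EV35 starts after EV33 ends, so nothing later overlaps EV33 either.
EV36 starts after EV35 ends, so nothing later overlaps EV35 either.
EV37 starts after EV36 ends.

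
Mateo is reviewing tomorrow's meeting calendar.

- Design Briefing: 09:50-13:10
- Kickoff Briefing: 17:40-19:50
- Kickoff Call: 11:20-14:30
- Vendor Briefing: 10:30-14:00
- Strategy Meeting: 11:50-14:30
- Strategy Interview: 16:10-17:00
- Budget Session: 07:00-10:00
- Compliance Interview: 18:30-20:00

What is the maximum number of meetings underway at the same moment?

4

Sweep the timeline, counting +1 at each start and −1 at each end (ends before starts at a tie):
07:00 start Budget Session → 1
09:50 start Design Briefing → 2
10:00 end Budget Session → 1
10:30 start Vendor Briefing → 2
11:20 start Kickoff Call → 3
11:50 start Strategy Meeting → 4
13:10 end Design Briefing → 3
14:00 end Vendor Briefing → 2
14:30 end Kickoff Call → 1
14:30 end Strategy Meeting → 0
16:10 start Strategy Interview → 1
17:00 end Strategy Interview → 0
17:40 start Kickoff Briefing → 1
18:30 start Compliance Interview → 2
19:50 end Kickoff Briefing → 1
20:00 end Compliance Interview → 0
Peak is 4, at 11:50 (Design Briefing, Kickoff Call, Strategy Meeting, Vendor Briefing).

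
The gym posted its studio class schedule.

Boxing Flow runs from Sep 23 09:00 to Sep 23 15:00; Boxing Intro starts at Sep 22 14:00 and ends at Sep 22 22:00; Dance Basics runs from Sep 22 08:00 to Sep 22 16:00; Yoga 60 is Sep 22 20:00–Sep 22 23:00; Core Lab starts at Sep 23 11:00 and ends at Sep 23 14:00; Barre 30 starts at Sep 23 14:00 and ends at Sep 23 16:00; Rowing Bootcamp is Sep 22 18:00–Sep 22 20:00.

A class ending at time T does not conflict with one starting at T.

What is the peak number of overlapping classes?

2

Walk through starts and ends in time order (an end at T is processed before a start at T):
Sep 22 08:00 start Dance Basics → 1
Sep 22 14:00 start Boxing Intro → 2
Sep 22 16:00 end Dance Basics → 1
Sep 22 18:00 start Rowing Bootcamp → 2
Sep 22 20:00 end Rowing Bootcamp → 1
Sep 22 20:00 start Yoga 60 → 2
Sep 22 22:00 end Boxing Intro → 1
Sep 22 23:00 end Yoga 60 → 0
Sep 23 09:00 start Boxing Flow → 1
Sep 23 11:00 start Core Lab → 2
Sep 23 14:00 end Core Lab → 1
Sep 23 14:00 start Barre 30 → 2
Sep 23 15:00 end Boxing Flow → 1
Sep 23 16:00 end Barre 30 → 0
Peak is 2, at Sep 22 14:00 (Boxing Intro, Dance Basics).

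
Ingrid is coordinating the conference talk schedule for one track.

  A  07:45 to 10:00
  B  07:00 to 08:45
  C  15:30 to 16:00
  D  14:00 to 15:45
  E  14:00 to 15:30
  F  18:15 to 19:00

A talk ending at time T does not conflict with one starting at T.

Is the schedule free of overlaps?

Sorted by start: B, A, D, E, C, F.
A starts before B ends → B and A overlap.
That's a conflict, so the schedule is not conflict-free.

No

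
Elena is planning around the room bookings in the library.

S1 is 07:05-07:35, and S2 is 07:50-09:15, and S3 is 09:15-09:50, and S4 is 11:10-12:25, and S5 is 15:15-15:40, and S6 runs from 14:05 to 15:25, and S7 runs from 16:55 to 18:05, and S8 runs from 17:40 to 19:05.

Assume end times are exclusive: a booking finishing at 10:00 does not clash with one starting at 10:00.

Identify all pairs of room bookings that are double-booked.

S5 & S6, S7 & S8

Two intervals overlap when each starts before the other ends.
Sorted by start: S1, S2, S3, S4, S6, S5, S7, S8.
S2 starts after S1 ends, so S1 has no further overlaps.
S3 starts exactly when S2 ends (back-to-back, no overlap), so S2 has no further overlaps.
S4 starts after S3 ends, so S3 has no further overlaps.
S6 starts after S4 ends, so S4 has no further overlaps.
S5 starts before S6 ends → S6 and S5 overlap.
S7 starts after S6 ends, so S6 has no further overlaps.
S7 starts after S5 ends, so S5 has no further overlaps.
S8 starts before S7 ends → S7 and S8 overlap.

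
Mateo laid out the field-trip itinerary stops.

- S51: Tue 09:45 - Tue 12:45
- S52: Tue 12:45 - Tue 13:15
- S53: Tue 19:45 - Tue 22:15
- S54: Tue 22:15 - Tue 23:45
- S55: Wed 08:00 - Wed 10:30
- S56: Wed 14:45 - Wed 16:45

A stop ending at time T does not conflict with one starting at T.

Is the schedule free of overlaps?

Sorted by start: S51, S52, S53, S54, S55, S56.
S52 starts exactly when S51 ends (back-to-back, no overlap), so nothing later overlaps S51 either.
S53 starts after S52 ends, so nothing later overlaps S52 either.
S54 starts exactly when S53 ends (back-to-back, no overlap), so nothing later overlaps S53 either.
S55 starts after S54 ends, so nothing later overlaps S54 either.
S56 starts after S55 ends.
Every pair is clear; the schedule has no overlaps.

Yes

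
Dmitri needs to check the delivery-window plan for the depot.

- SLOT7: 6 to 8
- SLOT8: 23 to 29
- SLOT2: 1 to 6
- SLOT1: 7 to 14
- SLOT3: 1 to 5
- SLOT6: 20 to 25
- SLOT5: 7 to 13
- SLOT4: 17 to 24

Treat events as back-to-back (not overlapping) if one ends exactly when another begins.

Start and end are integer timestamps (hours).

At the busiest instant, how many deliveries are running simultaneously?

Walk through starts and ends in time order (an end at T is processed before a start at T):
1 start SLOT2 → 1
1 start SLOT3 → 2
5 end SLOT3 → 1
6 end SLOT2 → 0
6 start SLOT7 → 1
7 start SLOT1 → 2
7 start SLOT5 → 3
8 end SLOT7 → 2
13 end SLOT5 → 1
14 end SLOT1 → 0
17 start SLOT4 → 1
20 start SLOT6 → 2
23 start SLOT8 → 3
24 end SLOT4 → 2
25 end SLOT6 → 1
29 end SLOT8 → 0
Peak is 3, at 7 (SLOT1, SLOT5, SLOT7).

3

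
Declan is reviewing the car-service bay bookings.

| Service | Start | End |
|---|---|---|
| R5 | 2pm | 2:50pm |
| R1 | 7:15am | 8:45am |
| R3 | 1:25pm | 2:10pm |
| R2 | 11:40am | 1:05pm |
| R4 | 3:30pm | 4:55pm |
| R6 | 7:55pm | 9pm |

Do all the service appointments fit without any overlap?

Sorted by start: R1, R2, R3, R5, R4, R6.
R2 starts after R1 ends, so nothing later overlaps R1 either.
R3 starts after R2 ends, so nothing later overlaps R2 either.
R5 starts before R3 ends → R3 and R5 overlap.
That's a conflict, so the schedule is not conflict-free.

No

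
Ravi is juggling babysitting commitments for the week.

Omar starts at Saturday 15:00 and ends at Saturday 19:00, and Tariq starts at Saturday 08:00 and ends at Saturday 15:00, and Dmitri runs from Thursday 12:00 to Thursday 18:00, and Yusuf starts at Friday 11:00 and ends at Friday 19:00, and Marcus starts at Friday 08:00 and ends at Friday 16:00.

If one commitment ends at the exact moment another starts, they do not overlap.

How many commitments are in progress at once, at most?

2

Sweep the timeline, counting +1 at each start and −1 at each end (ends before starts at a tie):
Thursday 12:00 start Dmitri → 1
Thursday 18:00 end Dmitri → 0
Friday 08:00 start Marcus → 1
Friday 11:00 start Yusuf → 2
Friday 16:00 end Marcus → 1
Friday 19:00 end Yusuf → 0
Saturday 08:00 start Tariq → 1
Saturday 15:00 end Tariq → 0
Saturday 15:00 start Omar → 1
Saturday 19:00 end Omar → 0
Peak is 2, at Friday 11:00 (Marcus, Yusuf).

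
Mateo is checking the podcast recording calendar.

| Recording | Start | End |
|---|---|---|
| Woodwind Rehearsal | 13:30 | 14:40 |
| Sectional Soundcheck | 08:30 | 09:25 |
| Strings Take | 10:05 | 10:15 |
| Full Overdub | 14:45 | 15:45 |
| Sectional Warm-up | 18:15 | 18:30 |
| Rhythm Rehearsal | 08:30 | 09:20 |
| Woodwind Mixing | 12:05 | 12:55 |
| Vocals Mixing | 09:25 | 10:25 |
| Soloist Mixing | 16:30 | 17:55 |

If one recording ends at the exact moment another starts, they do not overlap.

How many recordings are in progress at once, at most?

2

Walk through starts and ends in time order (an end at T is processed before a start at T):
08:30 start Rhythm Rehearsal → 1
08:30 start Sectional Soundcheck → 2
09:20 end Rhythm Rehearsal → 1
09:25 end Sectional Soundcheck → 0
09:25 start Vocals Mixing → 1
10:05 start Strings Take → 2
10:15 end Strings Take → 1
10:25 end Vocals Mixing → 0
12:05 start Woodwind Mixing → 1
12:55 end Woodwind Mixing → 0
13:30 start Woodwind Rehearsal → 1
14:40 end Woodwind Rehearsal → 0
14:45 start Full Overdub → 1
15:45 end Full Overdub → 0
16:30 start Soloist Mixing → 1
17:55 end Soloist Mixing → 0
18:15 start Sectional Warm-up → 1
18:30 end Sectional Warm-up → 0
Peak is 2, at 08:30 (Rhythm Rehearsal, Sectional Soundcheck).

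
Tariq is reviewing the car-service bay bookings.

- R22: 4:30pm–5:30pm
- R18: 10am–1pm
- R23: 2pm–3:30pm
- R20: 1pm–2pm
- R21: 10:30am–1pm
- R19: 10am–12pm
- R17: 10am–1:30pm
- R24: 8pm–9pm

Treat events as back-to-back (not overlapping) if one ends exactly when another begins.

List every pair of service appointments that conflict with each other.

R17 & R18, R17 & R19, R17 & R20, R17 & R21, R18 & R19, R18 & R21, R19 & R21

Sorted by start: R17, R18, R19, R21, R20, R23, R22, R24.
R18 starts before R17 ends → R17 and R18 overlap.
R19 starts before R17 ends → R17 and R19 overlap.
R21 starts before R17 ends → R17 and R21 overlap.
R20 starts before R17 ends → R17 and R20 overlap.
R23 starts after R17 ends; R17 is clear from here.
R19 starts before R18 ends → R18 and R19 overlap.
R21 starts before R18 ends → R18 and R21 overlap.
R20 starts exactly when R18 ends (back-to-back, no overlap); R18 is clear from here.
R21 starts before R19 ends → R19 and R21 overlap.
R20 starts after R19 ends; R19 is clear from here.
R20 starts exactly when R21 ends (back-to-back, no overlap); R21 is clear from here.
R23 starts exactly when R20 ends (back-to-back, no overlap); R20 is clear from here.
R22 starts after R23 ends; R23 is clear from here.
R24 starts after R22 ends.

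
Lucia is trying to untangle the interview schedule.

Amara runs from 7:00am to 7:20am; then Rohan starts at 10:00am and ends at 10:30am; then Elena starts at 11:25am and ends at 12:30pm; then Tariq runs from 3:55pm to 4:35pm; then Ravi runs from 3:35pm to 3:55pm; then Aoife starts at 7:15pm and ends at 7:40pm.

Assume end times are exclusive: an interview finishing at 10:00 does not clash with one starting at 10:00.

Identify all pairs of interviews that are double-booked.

no overlapping pairs

Check each pair: they overlap iff neither finishes before the other starts.
Sorted by start: Amara, Rohan, Elena, Ravi, Tariq, Aoife.
Rohan starts after Amara ends, so nothing later overlaps Amara either.
Elena starts after Rohan ends, so nothing later overlaps Rohan either.
Ravi starts after Elena ends, so nothing later overlaps Elena either.
Tariq starts exactly when Ravi ends (back-to-back, no overlap), so nothing later overlaps Ravi either.
Aoife starts after Tariq ends.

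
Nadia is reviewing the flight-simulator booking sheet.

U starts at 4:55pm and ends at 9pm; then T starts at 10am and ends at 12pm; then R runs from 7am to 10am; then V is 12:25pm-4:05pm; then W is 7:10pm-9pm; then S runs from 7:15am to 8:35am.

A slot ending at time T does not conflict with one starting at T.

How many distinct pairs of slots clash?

Sorted by start: R, S, T, V, U, W.
S starts before R ends → R and S overlap.
T starts exactly when R ends (back-to-back, no overlap); R is clear from here.
T starts after S ends; S is clear from here.
V starts after T ends; T is clear from here.
U starts after V ends; V is clear from here.
W starts before U ends → U and W overlap.
Overlapping pairs: R & S, U & W — 2 in total.

2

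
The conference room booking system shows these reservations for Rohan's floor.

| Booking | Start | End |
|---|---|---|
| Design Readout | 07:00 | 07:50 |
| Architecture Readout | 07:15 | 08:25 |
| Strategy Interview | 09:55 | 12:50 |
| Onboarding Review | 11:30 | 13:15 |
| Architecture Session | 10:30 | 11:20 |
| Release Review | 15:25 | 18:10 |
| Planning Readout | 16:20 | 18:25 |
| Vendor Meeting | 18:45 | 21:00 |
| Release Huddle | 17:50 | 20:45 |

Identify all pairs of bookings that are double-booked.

Architecture Readout & Design Readout, Architecture Session & Strategy Interview, Onboarding Review & Strategy Interview, Planning Readout & Release Huddle, Planning Readout & Release Review, Release Huddle & Release Review, Release Huddle & Vendor Meeting

Two intervals overlap when each starts before the other ends.
Sorted by start: Design Readout, Architecture Readout, Strategy Interview, Architecture Session, Onboarding Review, Release Review, Planning Readout, Release Huddle, Vendor Meeting.
Architecture Readout starts before Design Readout ends → Design Readout and Architecture Readout overlap.
Strategy Interview starts after Design Readout ends, so Design Readout has no further overlaps.
Strategy Interview starts after Architecture Readout ends, so Architecture Readout has no further overlaps.
Architecture Session starts before Strategy Interview ends → Strategy Interview and Architecture Session overlap.
Onboarding Review starts before Strategy Interview ends → Strategy Interview and Onboarding Review overlap.
Release Review starts after Strategy Interview ends, so Strategy Interview has no further overlaps.
Onboarding Review starts after Architecture Session ends, so Architecture Session has no further overlaps.
Release Review starts after Onboarding Review ends, so Onboarding Review has no further overlaps.
Planning Readout starts before Release Review ends → Release Review and Planning Readout overlap.
Release Huddle starts before Release Review ends → Release Review and Release Huddle overlap.
Vendor Meeting starts after Release Review ends.
Release Huddle starts before Planning Readout ends → Planning Readout and Release Huddle overlap.
Vendor Meeting starts after Planning Readout ends.
Vendor Meeting starts before Release Huddle ends → Release Huddle and Vendor Meeting overlap.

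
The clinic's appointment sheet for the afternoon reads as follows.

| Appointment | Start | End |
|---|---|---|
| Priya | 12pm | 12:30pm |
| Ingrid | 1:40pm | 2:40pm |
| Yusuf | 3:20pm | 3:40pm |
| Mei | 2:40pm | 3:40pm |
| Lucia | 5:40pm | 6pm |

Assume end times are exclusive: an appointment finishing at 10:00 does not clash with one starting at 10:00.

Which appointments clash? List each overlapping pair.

Mei & Yusuf

Sorted by start: Priya, Ingrid, Mei, Yusuf, Lucia.
Ingrid starts after Priya ends — done with Priya.
Mei starts exactly when Ingrid ends (back-to-back, no overlap) — done with Ingrid.
Yusuf starts before Mei ends → Mei and Yusuf overlap.
Lucia starts after Mei ends.
Lucia starts after Yusuf ends.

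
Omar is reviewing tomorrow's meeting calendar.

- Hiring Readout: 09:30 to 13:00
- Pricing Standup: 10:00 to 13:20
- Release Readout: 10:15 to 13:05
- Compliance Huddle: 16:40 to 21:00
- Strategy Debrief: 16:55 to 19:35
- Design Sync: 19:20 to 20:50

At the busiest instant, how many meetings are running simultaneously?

3

Walk through starts and ends in time order (an end at T is processed before a start at T):
09:30 start Hiring Readout → 1
10:00 start Pricing Standup → 2
10:15 start Release Readout → 3
13:00 end Hiring Readout → 2
13:05 end Release Readout → 1
13:20 end Pricing Standup → 0
16:40 start Compliance Huddle → 1
16:55 start Strategy Debrief → 2
19:20 start Design Sync → 3
19:35 end Strategy Debrief → 2
20:50 end Design Sync → 1
21:00 end Compliance Huddle → 0
Peak is 3, at 10:15 (Hiring Readout, Pricing Standup, Release Readout).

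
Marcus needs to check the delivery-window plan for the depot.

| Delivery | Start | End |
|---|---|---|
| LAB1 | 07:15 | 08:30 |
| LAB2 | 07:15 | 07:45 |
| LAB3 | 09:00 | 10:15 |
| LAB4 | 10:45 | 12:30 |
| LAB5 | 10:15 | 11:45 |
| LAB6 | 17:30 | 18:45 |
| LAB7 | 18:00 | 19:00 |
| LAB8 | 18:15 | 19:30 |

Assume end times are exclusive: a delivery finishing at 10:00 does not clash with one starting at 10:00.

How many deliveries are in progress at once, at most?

3

Walk through starts and ends in time order (an end at T is processed before a start at T):
07:15 start LAB1 → 1
07:15 start LAB2 → 2
07:45 end LAB2 → 1
08:30 end LAB1 → 0
09:00 start LAB3 → 1
10:15 end LAB3 → 0
10:15 start LAB5 → 1
10:45 start LAB4 → 2
11:45 end LAB5 → 1
12:30 end LAB4 → 0
17:30 start LAB6 → 1
18:00 start LAB7 → 2
18:15 start LAB8 → 3
18:45 end LAB6 → 2
19:00 end LAB7 → 1
19:30 end LAB8 → 0
Peak is 3, at 18:15 (LAB6, LAB7, LAB8).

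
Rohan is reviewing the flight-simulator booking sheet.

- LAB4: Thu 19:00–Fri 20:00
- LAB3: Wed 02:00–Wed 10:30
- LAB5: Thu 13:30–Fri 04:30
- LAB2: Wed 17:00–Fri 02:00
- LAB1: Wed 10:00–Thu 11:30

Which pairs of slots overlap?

LAB1 & LAB2, LAB1 & LAB3, LAB2 & LAB4, LAB2 & LAB5, LAB4 & LAB5

Sorted by start: LAB3, LAB1, LAB2, LAB5, LAB4.
LAB1 starts before LAB3 ends → LAB3 and LAB1 overlap.
LAB2 starts after LAB3 ends; LAB3 is clear from here.
LAB2 starts before LAB1 ends → LAB1 and LAB2 overlap.
LAB5 starts after LAB1 ends; LAB1 is clear from here.
LAB5 starts before LAB2 ends → LAB2 and LAB5 overlap.
LAB4 starts before LAB2 ends → LAB2 and LAB4 overlap.
LAB4 starts before LAB5 ends → LAB5 and LAB4 overlap.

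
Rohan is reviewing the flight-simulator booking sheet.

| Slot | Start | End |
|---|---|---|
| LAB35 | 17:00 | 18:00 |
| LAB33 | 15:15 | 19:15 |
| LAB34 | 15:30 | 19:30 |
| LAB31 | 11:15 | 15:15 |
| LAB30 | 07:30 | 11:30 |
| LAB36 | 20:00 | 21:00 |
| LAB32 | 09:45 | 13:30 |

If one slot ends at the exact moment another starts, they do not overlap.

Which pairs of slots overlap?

LAB30 & LAB31, LAB30 & LAB32, LAB31 & LAB32, LAB33 & LAB34, LAB33 & LAB35, LAB34 & LAB35

Sorted by start: LAB30, LAB32, LAB31, LAB33, LAB34, LAB35, LAB36.
LAB32 starts before LAB30 ends → LAB30 and LAB32 overlap.
LAB31 starts before LAB30 ends → LAB30 and LAB31 overlap.
LAB33 starts after LAB30 ends; LAB30 is clear from here.
LAB31 starts before LAB32 ends → LAB32 and LAB31 overlap.
LAB33 starts after LAB32 ends; LAB32 is clear from here.
LAB33 starts exactly when LAB31 ends (back-to-back, no overlap); LAB31 is clear from here.
LAB34 starts before LAB33 ends → LAB33 and LAB34 overlap.
LAB35 starts before LAB33 ends → LAB33 and LAB35 overlap.
LAB36 starts after LAB33 ends.
LAB35 starts before LAB34 ends → LAB34 and LAB35 overlap.
LAB36 starts after LAB34 ends.
LAB36 starts after LAB35 ends.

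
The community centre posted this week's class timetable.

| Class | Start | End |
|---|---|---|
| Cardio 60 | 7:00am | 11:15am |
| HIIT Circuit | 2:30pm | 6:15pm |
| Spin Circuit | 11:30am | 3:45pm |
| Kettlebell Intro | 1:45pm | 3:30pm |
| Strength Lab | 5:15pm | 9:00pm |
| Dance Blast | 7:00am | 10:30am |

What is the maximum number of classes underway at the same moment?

3

Walk through starts and ends in time order (an end at T is processed before a start at T):
7:00am start Cardio 60 → 1
7:00am start Dance Blast → 2
10:30am end Dance Blast → 1
11:15am end Cardio 60 → 0
11:30am start Spin Circuit → 1
1:45pm start Kettlebell Intro → 2
2:30pm start HIIT Circuit → 3
3:30pm end Kettlebell Intro → 2
3:45pm end Spin Circuit → 1
5:15pm start Strength Lab → 2
6:15pm end HIIT Circuit → 1
9:00pm end Strength Lab → 0
Peak is 3, at 2:30pm (HIIT Circuit, Kettlebell Intro, Spin Circuit).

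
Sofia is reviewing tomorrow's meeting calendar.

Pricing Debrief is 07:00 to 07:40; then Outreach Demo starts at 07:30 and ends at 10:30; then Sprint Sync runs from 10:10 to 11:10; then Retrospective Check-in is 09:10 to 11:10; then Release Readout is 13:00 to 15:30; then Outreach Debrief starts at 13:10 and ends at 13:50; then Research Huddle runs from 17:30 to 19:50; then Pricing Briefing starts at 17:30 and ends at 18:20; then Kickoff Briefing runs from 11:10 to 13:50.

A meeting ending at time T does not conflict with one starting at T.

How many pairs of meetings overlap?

8

Sorted by start: Pricing Debrief, Outreach Demo, Retrospective Check-in, Sprint Sync, Kickoff Briefing, Release Readout, Outreach Debrief, Research Huddle, Pricing Briefing.
Outreach Demo starts before Pricing Debrief ends → Pricing Debrief and Outreach Demo overlap.
Retrospective Check-in starts after Pricing Debrief ends; Pricing Debrief is clear from here.
Retrospective Check-in starts before Outreach Demo ends → Outreach Demo and Retrospective Check-in overlap.
Sprint Sync starts before Outreach Demo ends → Outreach Demo and Sprint Sync overlap.
Kickoff Briefing starts after Outreach Demo ends; Outreach Demo is clear from here.
Sprint Sync starts before Retrospective Check-in ends → Retrospective Check-in and Sprint Sync overlap.
Kickoff Briefing starts exactly when Retrospective Check-in ends (back-to-back, no overlap); Retrospective Check-in is clear from here.
Kickoff Briefing starts exactly when Sprint Sync ends (back-to-back, no overlap); Sprint Sync is clear from here.
Release Readout starts before Kickoff Briefing ends → Kickoff Briefing and Release Readout overlap.
Outreach Debrief starts before Kickoff Briefing ends → Kickoff Briefing and Outreach Debrief overlap.
Research Huddle starts after Kickoff Briefing ends; Kickoff Briefing is clear from here.
Outreach Debrief starts before Release Readout ends → Release Readout and Outreach Debrief overlap.
Research Huddle starts after Release Readout ends; Release Readout is clear from here.
Research Huddle starts after Outreach Debrief ends; Outreach Debrief is clear from here.
Pricing Briefing starts before Research Huddle ends → Research Huddle and Pricing Briefing overlap.
Overlapping pairs: Kickoff Briefing & Outreach Debrief, Kickoff Briefing & Release Readout, Outreach Debrief & Release Readout, Outreach Demo & Pricing Debrief, Outreach Demo & Retrospective Check-in, Outreach Demo & Sprint Sync, Pricing Briefing & Research Huddle, Retrospective Check-in & Sprint Sync — 8 in total.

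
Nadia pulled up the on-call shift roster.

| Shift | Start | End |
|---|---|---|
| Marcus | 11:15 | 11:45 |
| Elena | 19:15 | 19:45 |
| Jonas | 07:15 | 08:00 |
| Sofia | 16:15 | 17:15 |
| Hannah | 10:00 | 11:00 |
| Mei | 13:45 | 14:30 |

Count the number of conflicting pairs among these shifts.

Sorted by start: Jonas, Hannah, Marcus, Mei, Sofia, Elena.
Hannah starts after Jonas ends, so Jonas has no further overlaps.
Marcus starts after Hannah ends, so Hannah has no further overlaps.
Mei starts after Marcus ends, so Marcus has no further overlaps.
Sofia starts after Mei ends, so Mei has no further overlaps.
Elena starts after Sofia ends.
No pair overlaps.

0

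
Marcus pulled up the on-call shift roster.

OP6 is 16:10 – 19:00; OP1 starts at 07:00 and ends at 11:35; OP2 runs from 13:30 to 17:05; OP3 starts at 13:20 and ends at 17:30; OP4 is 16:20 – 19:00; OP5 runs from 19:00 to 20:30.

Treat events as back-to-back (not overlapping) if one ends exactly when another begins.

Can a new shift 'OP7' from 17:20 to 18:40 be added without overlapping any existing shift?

No — it overlaps OP3, OP4, OP6

OP1: ends 11:35 at or before OP7 starts 17:20 → clear.
OP3: starts 13:20 before OP7 ends 18:40, and ends 17:30 after OP7 starts 17:20 → overlap.
OP2: ends 17:05 at or before OP7 starts 17:20 → clear.
OP6: starts 16:10 before OP7 ends 18:40, and ends 19:00 after OP7 starts 17:20 → overlap.
OP4: starts 16:20 before OP7 ends 18:40, and ends 19:00 after OP7 starts 17:20 → overlap.
OP5: starts 19:00 at or after OP7 ends 18:40 → clear.
OP7 overlaps OP3, OP4, OP6.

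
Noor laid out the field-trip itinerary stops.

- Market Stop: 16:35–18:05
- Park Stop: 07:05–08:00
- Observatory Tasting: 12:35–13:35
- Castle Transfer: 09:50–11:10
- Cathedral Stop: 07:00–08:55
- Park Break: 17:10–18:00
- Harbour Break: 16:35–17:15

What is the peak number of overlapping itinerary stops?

Sweep the timeline, counting +1 at each start and −1 at each end (ends before starts at a tie):
07:00 start Cathedral Stop → 1
07:05 start Park Stop → 2
08:00 end Park Stop → 1
08:55 end Cathedral Stop → 0
09:50 start Castle Transfer → 1
11:10 end Castle Transfer → 0
12:35 start Observatory Tasting → 1
13:35 end Observatory Tasting → 0
16:35 start Harbour Break → 1
16:35 start Market Stop → 2
17:10 start Park Break → 3
17:15 end Harbour Break → 2
18:00 end Park Break → 1
18:05 end Market Stop → 0
Peak is 3, at 17:10 (Harbour Break, Market Stop, Park Break).

3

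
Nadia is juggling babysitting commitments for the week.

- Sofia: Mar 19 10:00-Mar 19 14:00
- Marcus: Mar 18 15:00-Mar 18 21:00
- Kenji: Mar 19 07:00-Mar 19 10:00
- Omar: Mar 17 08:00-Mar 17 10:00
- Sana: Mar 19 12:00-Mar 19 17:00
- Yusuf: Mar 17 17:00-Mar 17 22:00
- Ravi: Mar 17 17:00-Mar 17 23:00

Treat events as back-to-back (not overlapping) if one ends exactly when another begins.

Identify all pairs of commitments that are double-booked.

Sorted by start: Omar, Yusuf, Ravi, Marcus, Kenji, Sofia, Sana.
Yusuf starts after Omar ends — done with Omar.
Ravi starts before Yusuf ends → Yusuf and Ravi overlap.
Marcus starts after Yusuf ends — done with Yusuf.
Marcus starts after Ravi ends — done with Ravi.
Kenji starts after Marcus ends — done with Marcus.
Sofia starts exactly when Kenji ends (back-to-back, no overlap) — done with Kenji.
Sana starts before Sofia ends → Sofia and Sana overlap.

Ravi & Yusuf, Sana & Sofia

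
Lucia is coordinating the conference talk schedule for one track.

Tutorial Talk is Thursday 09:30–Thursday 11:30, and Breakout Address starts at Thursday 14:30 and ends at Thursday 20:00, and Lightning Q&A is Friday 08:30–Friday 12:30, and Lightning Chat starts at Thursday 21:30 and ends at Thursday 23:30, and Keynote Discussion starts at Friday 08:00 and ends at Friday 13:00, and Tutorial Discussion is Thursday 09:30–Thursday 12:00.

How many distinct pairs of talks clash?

2

Sorted by start: Tutorial Talk, Tutorial Discussion, Breakout Address, Lightning Chat, Keynote Discussion, Lightning Q&A.
Tutorial Discussion starts before Tutorial Talk ends → Tutorial Talk and Tutorial Discussion overlap.
Breakout Address starts after Tutorial Talk ends, so Tutorial Talk has no further overlaps.
Breakout Address starts after Tutorial Discussion ends, so Tutorial Discussion has no further overlaps.
Lightning Chat starts after Breakout Address ends, so Breakout Address has no further overlaps.
Keynote Discussion starts after Lightning Chat ends, so Lightning Chat has no further overlaps.
Lightning Q&A starts before Keynote Discussion ends → Keynote Discussion and Lightning Q&A overlap.
Overlapping pairs: Keynote Discussion & Lightning Q&A, Tutorial Discussion & Tutorial Talk — 2 in total.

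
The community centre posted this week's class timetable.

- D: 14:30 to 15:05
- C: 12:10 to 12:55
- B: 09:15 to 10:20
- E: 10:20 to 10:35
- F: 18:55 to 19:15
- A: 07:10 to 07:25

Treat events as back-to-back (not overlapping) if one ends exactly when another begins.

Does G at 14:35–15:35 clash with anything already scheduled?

Yes — it overlaps D

A: ends 07:25 at or before G starts 14:35 → clear.
B: ends 10:20 at or before G starts 14:35 → clear.
E: ends 10:35 at or before G starts 14:35 → clear.
C: ends 12:55 at or before G starts 14:35 → clear.
D: starts 14:30 before G ends 15:35, and ends 15:05 after G starts 14:35 → overlap.
F: starts 18:55 at or after G ends 15:35 → clear.
G overlaps D.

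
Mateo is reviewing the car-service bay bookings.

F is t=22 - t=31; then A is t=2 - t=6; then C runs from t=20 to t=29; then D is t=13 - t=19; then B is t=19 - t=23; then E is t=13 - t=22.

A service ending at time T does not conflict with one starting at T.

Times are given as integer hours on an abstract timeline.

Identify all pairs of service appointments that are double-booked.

B & C, B & E, B & F, C & E, C & F, D & E

Check each pair: they overlap iff neither finishes before the other starts.
Sorted by start: A, D, E, B, C, F.
D starts after A ends, so nothing later overlaps A either.
E starts before D ends → D and E overlap.
B starts exactly when D ends (back-to-back, no overlap), so nothing later overlaps D either.
B starts before E ends → E and B overlap.
C starts before E ends → E and C overlap.
F starts exactly when E ends (back-to-back, no overlap).
C starts before B ends → B and C overlap.
F starts before B ends → B and F overlap.
F starts before C ends → C and F overlap.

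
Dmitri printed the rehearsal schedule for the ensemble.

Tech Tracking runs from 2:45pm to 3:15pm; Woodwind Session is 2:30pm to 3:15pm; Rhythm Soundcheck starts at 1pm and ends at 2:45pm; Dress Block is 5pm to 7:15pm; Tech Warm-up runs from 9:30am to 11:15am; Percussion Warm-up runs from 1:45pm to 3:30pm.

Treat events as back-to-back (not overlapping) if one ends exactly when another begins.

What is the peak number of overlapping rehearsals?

3

Walk through starts and ends in time order (an end at T is processed before a start at T):
9:30am start Tech Warm-up → 1
11:15am end Tech Warm-up → 0
1pm start Rhythm Soundcheck → 1
1:45pm start Percussion Warm-up → 2
2:30pm start Woodwind Session → 3
2:45pm end Rhythm Soundcheck → 2
2:45pm start Tech Tracking → 3
3:15pm end Tech Tracking → 2
3:15pm end Woodwind Session → 1
3:30pm end Percussion Warm-up → 0
5pm start Dress Block → 1
7:15pm end Dress Block → 0
Peak is 3, at 2:30pm (Percussion Warm-up, Rhythm Soundcheck, Woodwind Session).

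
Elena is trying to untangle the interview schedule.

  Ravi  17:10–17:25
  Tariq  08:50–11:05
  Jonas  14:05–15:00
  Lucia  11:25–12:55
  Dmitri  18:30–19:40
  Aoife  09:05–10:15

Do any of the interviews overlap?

Yes

Check each pair: they overlap iff neither finishes before the other starts.
Sorted by start: Tariq, Aoife, Lucia, Jonas, Ravi, Dmitri.
Aoife starts before Tariq ends → Tariq and Aoife overlap.
That's a conflict, so the schedule is not conflict-free.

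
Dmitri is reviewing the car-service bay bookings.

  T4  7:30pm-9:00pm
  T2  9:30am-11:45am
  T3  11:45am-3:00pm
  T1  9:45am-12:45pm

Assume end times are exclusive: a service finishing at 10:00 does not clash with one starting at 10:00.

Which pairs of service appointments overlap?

Two intervals overlap when each starts before the other ends.
Sorted by start: T2, T1, T3, T4.
T1 starts before T2 ends → T2 and T1 overlap.
T3 starts exactly when T2 ends (back-to-back, no overlap), so nothing later overlaps T2 either.
T3 starts before T1 ends → T1 and T3 overlap.
T4 starts after T1 ends.
T4 starts after T3 ends.

T1 & T2, T1 & T3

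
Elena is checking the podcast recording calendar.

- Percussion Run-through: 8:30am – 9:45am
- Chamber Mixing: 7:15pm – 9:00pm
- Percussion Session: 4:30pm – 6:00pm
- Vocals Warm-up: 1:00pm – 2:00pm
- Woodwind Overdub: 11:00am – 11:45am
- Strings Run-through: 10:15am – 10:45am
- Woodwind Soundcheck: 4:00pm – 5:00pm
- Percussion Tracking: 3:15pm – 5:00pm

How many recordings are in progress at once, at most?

3

Sweep the timeline, counting +1 at each start and −1 at each end (ends before starts at a tie):
8:30am start Percussion Run-through → 1
9:45am end Percussion Run-through → 0
10:15am start Strings Run-through → 1
10:45am end Strings Run-through → 0
11:00am start Woodwind Overdub → 1
11:45am end Woodwind Overdub → 0
1:00pm start Vocals Warm-up → 1
2:00pm end Vocals Warm-up → 0
3:15pm start Percussion Tracking → 1
4:00pm start Woodwind Soundcheck → 2
4:30pm start Percussion Session → 3
5:00pm end Percussion Tracking → 2
5:00pm end Woodwind Soundcheck → 1
6:00pm end Percussion Session → 0
7:15pm start Chamber Mixing → 1
9:00pm end Chamber Mixing → 0
Peak is 3, at 4:30pm (Percussion Session, Percussion Tracking, Woodwind Soundcheck).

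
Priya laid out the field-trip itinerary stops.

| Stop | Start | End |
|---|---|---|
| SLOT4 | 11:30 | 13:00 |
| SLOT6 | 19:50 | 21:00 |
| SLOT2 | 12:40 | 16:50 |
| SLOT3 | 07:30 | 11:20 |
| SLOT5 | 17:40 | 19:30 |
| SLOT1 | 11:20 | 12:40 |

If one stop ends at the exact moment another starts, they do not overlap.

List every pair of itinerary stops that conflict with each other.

SLOT1 & SLOT4, SLOT2 & SLOT4

Two intervals overlap when each starts before the other ends.
Sorted by start: SLOT3, SLOT1, SLOT4, SLOT2, SLOT5, SLOT6.
SLOT1 starts exactly when SLOT3 ends (back-to-back, no overlap); SLOT3 is clear from here.
SLOT4 starts before SLOT1 ends → SLOT1 and SLOT4 overlap.
SLOT2 starts exactly when SLOT1 ends (back-to-back, no overlap); SLOT1 is clear from here.
SLOT2 starts before SLOT4 ends → SLOT4 and SLOT2 overlap.
SLOT5 starts after SLOT4 ends; SLOT4 is clear from here.
SLOT5 starts after SLOT2 ends; SLOT2 is clear from here.
SLOT6 starts after SLOT5 ends.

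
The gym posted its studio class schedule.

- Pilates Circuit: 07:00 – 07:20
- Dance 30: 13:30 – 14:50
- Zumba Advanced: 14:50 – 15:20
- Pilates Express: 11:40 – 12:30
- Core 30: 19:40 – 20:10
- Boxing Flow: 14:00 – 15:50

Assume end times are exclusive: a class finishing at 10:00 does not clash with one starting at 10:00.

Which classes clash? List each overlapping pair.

Boxing Flow & Dance 30, Boxing Flow & Zumba Advanced

Sorted by start: Pilates Circuit, Pilates Express, Dance 30, Boxing Flow, Zumba Advanced, Core 30.
Pilates Express starts after Pilates Circuit ends; Pilates Circuit is clear from here.
Dance 30 starts after Pilates Express ends; Pilates Express is clear from here.
Boxing Flow starts before Dance 30 ends → Dance 30 and Boxing Flow overlap.
Zumba Advanced starts exactly when Dance 30 ends (back-to-back, no overlap); Dance 30 is clear from here.
Zumba Advanced starts before Boxing Flow ends → Boxing Flow and Zumba Advanced overlap.
Core 30 starts after Boxing Flow ends.
Core 30 starts after Zumba Advanced ends.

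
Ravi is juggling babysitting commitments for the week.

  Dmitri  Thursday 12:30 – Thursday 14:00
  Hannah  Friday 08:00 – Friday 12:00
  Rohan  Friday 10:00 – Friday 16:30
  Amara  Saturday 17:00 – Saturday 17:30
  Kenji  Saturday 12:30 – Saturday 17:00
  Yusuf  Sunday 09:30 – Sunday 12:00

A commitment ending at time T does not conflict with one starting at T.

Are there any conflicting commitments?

Yes

Sorted by start: Dmitri, Hannah, Rohan, Kenji, Amara, Yusuf.
Hannah starts after Dmitri ends, so nothing later overlaps Dmitri either.
Rohan starts before Hannah ends → Hannah and Rohan overlap.
That's a conflict, so the schedule is not conflict-free.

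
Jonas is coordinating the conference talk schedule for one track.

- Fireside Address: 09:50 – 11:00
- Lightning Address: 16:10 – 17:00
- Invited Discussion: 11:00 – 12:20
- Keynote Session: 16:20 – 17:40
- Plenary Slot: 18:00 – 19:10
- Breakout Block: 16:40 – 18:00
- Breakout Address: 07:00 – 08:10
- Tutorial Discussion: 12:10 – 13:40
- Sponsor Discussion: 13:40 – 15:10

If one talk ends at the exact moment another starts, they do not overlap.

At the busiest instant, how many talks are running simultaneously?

3

Walk through starts and ends in time order (an end at T is processed before a start at T):
07:00 start Breakout Address → 1
08:10 end Breakout Address → 0
09:50 start Fireside Address → 1
11:00 end Fireside Address → 0
11:00 start Invited Discussion → 1
12:10 start Tutorial Discussion → 2
12:20 end Invited Discussion → 1
13:40 end Tutorial Discussion → 0
13:40 start Sponsor Discussion → 1
15:10 end Sponsor Discussion → 0
16:10 start Lightning Address → 1
16:20 start Keynote Session → 2
16:40 start Breakout Block → 3
17:00 end Lightning Address → 2
17:40 end Keynote Session → 1
18:00 end Breakout Block → 0
18:00 start Plenary Slot → 1
19:10 end Plenary Slot → 0
Peak is 3, at 16:40 (Breakout Block, Keynote Session, Lightning Address).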